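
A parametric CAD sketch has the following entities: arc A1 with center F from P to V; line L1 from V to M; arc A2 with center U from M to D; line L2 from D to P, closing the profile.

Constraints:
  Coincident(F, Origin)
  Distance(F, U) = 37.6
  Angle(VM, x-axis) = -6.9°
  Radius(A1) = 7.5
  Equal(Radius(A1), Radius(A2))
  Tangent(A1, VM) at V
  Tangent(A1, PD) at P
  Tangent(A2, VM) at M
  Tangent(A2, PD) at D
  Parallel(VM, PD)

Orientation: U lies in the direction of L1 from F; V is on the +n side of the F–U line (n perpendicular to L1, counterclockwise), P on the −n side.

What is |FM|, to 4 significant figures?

38.34

The slot axis is L1's direction at -6.9°, so u = (cos -6.9°, sin -6.9°) = (0.9928, -0.1201) and n = (−sin -6.9°, cos -6.9°) = (0.1201, 0.9928). F is at the origin and U lies 37.6 along u from F, so U = 37.6·u = (37.33, -4.517). Tangency of A1 to both parallel lines with radius 7.5 puts V and P at F ± 7.5·n: V = (0.9010, 7.446), P = (-0.9010, -7.446). Equal radii place M and D the same way about U: M = U + 7.5·n = (38.23, 2.929), D = U − 7.5·n = (36.43, -11.96). Then |FM| = |M − F| = 38.34.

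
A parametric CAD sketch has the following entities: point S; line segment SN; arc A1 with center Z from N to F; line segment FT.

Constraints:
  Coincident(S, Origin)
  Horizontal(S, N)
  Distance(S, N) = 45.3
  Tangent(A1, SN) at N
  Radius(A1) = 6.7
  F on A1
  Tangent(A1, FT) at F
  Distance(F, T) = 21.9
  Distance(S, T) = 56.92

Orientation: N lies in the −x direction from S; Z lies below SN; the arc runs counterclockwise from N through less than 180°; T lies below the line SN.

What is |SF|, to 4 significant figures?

52.49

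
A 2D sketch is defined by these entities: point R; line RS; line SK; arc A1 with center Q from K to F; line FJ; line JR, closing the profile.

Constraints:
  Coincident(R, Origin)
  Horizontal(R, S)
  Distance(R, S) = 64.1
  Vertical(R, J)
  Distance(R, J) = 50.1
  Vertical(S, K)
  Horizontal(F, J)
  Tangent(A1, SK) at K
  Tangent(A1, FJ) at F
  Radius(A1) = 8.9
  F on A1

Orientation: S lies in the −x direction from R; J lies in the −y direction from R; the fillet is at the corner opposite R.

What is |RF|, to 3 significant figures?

74.5

R is at the origin; R and S share the same y with |RS| = 64.1 and S on the −x side, so S = (-64.1, 0.00). RJ is vertical with |RJ| = 50.1 and J on the −y side, so J = (0.00, -50.1). The virtual corner opposite R is at (-64.1, -50.1). Tangency of A1 to SK means the radius QK is perpendicular to SK and the tangent condition forces QF to be normal to FJ, with radius 8.9, so the center Q sits 8.9 in from both sides at Q = (-55.2, -41.2). That places the tangent points at K = (-64.1, -41.2) on SK and F = (-55.2, -50.1) on FJ. Then |RF| = |F − R| = 74.5.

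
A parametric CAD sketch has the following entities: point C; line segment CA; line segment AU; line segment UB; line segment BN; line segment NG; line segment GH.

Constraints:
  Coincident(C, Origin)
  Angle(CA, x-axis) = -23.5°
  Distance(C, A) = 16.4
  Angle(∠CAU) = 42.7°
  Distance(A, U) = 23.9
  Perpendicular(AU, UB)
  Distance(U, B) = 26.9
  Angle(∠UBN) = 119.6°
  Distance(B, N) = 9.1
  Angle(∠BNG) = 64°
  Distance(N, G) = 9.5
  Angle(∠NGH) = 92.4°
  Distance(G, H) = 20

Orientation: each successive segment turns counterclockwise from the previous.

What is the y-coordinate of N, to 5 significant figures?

-4.5807

AU ⟂ UB, so UB runs at -156.20°; with |UB| = 26.9, B = (-19.217, 4.4727). ∠UBN = 119.6° gives BN at -95.800° from the x-axis; with |BN| = 9.1, N = (-20.137, -4.5807). So N.y = -4.5807.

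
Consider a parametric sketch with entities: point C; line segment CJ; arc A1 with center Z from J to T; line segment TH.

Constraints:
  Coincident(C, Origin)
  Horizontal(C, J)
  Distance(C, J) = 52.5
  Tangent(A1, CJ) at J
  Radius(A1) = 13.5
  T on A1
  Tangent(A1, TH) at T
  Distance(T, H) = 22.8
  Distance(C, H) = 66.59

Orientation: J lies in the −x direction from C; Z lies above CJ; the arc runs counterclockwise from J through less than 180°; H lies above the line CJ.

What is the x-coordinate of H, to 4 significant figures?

-53.25

Checks: C.y = 0.00, J.y = 0.00 ✓; ∠(ZJ, JC) = 90.00° ✓; |ZT| = 13.50 ✓; ∠(ZT, TH) = 90.00° ✓; |TH| = 22.80 ✓; |CH| = 66.59 ✓.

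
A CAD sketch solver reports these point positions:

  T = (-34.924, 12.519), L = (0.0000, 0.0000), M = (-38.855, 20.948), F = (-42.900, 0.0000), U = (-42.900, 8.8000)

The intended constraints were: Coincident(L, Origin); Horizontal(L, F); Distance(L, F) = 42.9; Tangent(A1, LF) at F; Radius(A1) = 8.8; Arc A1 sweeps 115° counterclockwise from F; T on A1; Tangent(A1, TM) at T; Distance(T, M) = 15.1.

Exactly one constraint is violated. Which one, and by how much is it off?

Distance(T, M) = 15.1 — off by 5.80.

L = (0.00, 0.00) ✓; L.y = 0.00, F.y = 0.00 ✓; |LF| = 42.90 ✓; ∠(UF, FL) = 90.00° ✓; |UF| = 8.800 ✓; bearing(U→T) − bearing(U→F) = 115.0° ✓; |UT| = 8.800 ✓; ∠(UT, TM) = 90.00° ✓; |TM| = 9.301 ✗.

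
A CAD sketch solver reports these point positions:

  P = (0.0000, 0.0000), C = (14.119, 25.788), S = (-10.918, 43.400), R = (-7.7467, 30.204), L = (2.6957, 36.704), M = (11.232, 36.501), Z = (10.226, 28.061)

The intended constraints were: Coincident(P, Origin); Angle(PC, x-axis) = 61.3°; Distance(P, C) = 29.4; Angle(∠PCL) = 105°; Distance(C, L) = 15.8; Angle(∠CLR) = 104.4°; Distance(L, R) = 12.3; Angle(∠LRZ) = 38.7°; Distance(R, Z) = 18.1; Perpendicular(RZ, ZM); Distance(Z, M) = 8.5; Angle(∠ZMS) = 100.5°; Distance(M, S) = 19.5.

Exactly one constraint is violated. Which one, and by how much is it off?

Distance(M, S) = 19.5 — off by 3.70.

P = (0.00, 0.00) ✓; PC at 61.30° ✓; |PC| = 29.40 ✓; ∠PCL = 105.0° ✓; |CL| = 15.80 ✓; ∠CLR = 104.4° ✓; |LR| = 12.30 ✓; ∠LRZ = 38.70° ✓; |RZ| = 18.10 ✓; ∠(RZ, ZM) = 90.00° ✓; |ZM| = 8.500 ✓; ∠ZMS = 100.5° ✓; |MS| = 23.20 ✗.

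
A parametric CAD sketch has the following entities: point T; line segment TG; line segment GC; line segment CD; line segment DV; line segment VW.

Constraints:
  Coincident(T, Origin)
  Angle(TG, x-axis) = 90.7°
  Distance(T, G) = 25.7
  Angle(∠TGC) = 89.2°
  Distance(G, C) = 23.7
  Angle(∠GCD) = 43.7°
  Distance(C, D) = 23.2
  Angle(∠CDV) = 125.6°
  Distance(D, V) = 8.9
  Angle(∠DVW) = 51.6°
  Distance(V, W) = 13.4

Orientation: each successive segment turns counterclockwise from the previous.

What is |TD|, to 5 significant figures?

11.689

∠TGC = 89.2° gives GC at -178.50° from the x-axis; with |GC| = 23.7, C = (-24.006, 25.078). ∠GCD = 43.7° gives CD at -42.200° from the x-axis; with |CD| = 23.2, D = (-6.8192, 9.4938). Then |TD| = |D − T| = 11.689.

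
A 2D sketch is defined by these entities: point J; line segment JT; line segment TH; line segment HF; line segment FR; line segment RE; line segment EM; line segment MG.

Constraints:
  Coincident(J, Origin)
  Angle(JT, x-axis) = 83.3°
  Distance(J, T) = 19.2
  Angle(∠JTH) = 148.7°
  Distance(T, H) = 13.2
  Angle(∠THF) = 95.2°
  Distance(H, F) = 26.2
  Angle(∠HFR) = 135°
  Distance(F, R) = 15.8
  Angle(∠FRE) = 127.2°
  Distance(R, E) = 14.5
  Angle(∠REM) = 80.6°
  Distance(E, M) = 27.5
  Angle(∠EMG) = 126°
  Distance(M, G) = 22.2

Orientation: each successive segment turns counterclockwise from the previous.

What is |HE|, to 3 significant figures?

43.7

J is at the origin; JT runs at 83.3° with length 19.2, so T = (2.24, 19.1). ∠JTH = 148.7° gives TH at 115° from the x-axis; with |TH| = 13.2, H = (-3.25, 31.1). ∠THF = 95.2° gives HF at -161° from the x-axis; with |HF| = 26.2, F = (-28.0, 22.4). ∠HFR = 135.0° gives FR at -116° from the x-axis; with |FR| = 15.8, R = (-34.8, 8.12). ∠FRE = 127.2° gives RE at -62.8° from the x-axis; with |RE| = 14.5, E = (-28.2, -4.78). Then |HE| = |E − H| = 43.7.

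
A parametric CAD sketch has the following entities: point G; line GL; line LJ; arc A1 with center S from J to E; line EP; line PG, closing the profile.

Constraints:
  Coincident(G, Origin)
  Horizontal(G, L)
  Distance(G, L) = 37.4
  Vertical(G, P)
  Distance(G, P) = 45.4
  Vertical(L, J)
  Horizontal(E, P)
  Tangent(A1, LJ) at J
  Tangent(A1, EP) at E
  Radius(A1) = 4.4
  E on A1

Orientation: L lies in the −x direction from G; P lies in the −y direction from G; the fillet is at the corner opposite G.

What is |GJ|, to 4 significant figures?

55.50

G is at the origin; G and L share the same y with |GL| = 37.4 and L on the −x side, so L = (-37.40, 0.000). G and P share the same x with |GP| = 45.4 and P on the −y side, so P = (0.000, -45.40). The virtual corner opposite G is at (-37.40, -45.40). Since A1 is tangent to LJ there, SJ ⟂ LJ and A1 meets EP tangentially, so SE is at right angles to EP, with radius 4.4, so the center S sits 4.4 in from both sides at S = (-33.00, -41.00). That places the tangent points at J = (-37.40, -41.00) on LJ and E = (-33.00, -45.40) on EP. Then |GJ| = |J − G| = 55.50.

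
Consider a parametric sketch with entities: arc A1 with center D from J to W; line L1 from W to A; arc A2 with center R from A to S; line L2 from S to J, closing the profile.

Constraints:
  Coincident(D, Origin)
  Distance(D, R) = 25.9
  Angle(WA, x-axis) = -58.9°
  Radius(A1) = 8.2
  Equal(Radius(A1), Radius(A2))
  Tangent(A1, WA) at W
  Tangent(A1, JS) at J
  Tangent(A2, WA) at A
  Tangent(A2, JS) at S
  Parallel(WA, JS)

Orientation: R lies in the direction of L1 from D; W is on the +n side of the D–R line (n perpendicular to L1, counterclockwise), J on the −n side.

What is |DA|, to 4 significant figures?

27.17

The slot axis is L1's direction at -58.9°, so u = (cos -58.9°, sin -58.9°) = (0.5165, -0.8563) and n = (−sin -58.9°, cos -58.9°) = (0.8563, 0.5165). D is at the origin and R lies 25.9 along u from D, so R = 25.9·u = (13.38, -22.18). Tangency of A1 to both parallel lines with radius 8.2 puts W and J at D ± 8.2·n: W = (7.021, 4.236), J = (-7.021, -4.236). Equal radii place A and S the same way about R: A = R + 8.2·n = (20.40, -17.94), S = R − 8.2·n = (6.357, -26.41). Then |DA| = |A − D| = 27.17.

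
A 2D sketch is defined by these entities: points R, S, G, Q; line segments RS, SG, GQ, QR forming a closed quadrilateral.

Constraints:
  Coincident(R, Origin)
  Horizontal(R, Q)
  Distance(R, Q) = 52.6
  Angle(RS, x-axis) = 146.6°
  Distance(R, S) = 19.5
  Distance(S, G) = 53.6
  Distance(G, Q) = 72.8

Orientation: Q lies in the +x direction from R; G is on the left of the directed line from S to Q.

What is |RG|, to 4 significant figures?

58.78

Checks: |SG| = 53.60 ✓; |GQ| = 72.80 ✓.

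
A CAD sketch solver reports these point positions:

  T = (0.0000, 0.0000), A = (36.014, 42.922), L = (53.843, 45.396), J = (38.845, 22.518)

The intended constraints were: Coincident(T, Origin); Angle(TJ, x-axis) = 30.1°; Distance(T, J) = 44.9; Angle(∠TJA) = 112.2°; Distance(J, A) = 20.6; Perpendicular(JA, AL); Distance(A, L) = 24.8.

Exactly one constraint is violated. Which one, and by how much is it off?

Distance(A, L) = 24.8 — off by 6.80.

T = (0.00, 0.00) ✓; TJ at 30.10° ✓; |TJ| = 44.90 ✓; ∠TJA = 112.2° ✓; |JA| = 20.60 ✓; ∠(JA, AL) = 90.00° ✓; |AL| = 18.00 ✗.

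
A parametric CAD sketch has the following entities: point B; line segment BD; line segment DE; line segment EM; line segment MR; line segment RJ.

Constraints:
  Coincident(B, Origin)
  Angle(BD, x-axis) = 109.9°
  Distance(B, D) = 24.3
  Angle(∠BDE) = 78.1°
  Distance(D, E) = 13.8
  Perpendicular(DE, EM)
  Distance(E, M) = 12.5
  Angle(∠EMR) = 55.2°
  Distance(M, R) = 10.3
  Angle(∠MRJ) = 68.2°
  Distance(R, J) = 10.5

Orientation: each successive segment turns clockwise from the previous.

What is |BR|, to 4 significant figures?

17.16

B is at the origin; BD runs at 109.9° with length 24.3, so D = (-8.271, 22.85). ∠BDE = 78.1° gives DE at 8.000° from the x-axis; with |DE| = 13.8, E = (5.394, 24.77). The perpendicularity gives EM at right angles to DE, so EM runs at -82.00°; with |EM| = 12.5, M = (7.134, 12.39). ∠EMR = 55.2° gives MR at 153.2° from the x-axis; with |MR| = 10.3, R = (-2.059, 17.04). Then |BR| = |R − B| = 17.16.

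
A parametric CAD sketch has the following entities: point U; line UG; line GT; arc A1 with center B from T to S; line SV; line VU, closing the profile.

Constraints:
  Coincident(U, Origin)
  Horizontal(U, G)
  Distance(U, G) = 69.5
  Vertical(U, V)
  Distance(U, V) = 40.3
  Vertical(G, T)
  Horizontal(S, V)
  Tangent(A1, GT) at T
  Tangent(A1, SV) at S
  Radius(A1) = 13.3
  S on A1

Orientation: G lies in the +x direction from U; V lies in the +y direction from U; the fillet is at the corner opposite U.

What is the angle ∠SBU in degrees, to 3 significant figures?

116°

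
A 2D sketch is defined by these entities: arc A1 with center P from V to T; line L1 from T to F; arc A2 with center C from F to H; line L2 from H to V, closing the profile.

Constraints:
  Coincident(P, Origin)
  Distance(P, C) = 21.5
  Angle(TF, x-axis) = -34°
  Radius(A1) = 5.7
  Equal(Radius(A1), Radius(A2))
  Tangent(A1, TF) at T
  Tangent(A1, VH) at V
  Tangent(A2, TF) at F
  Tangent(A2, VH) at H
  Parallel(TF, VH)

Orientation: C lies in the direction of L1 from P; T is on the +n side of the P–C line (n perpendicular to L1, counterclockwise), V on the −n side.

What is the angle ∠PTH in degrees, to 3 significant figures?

62.1°

The slot axis is L1's direction at -34.0°, so u = (cos -34.0°, sin -34.0°) = (0.829, -0.559) and n = (−sin -34.0°, cos -34.0°) = (0.559, 0.829). P is at the origin and C lies 21.5 along u from P, so C = 21.5·u = (17.8, -12.0). Tangency of A1 to both parallel lines with radius 5.7 puts T and V at P ± 5.7·n: T = (3.19, 4.73), V = (-3.19, -4.73). Equal radii place F and H the same way about C: F = C + 5.7·n = (21.0, -7.30), H = C − 5.7·n = (14.6, -16.7). Then cos ∠PTH = TP·TH / (|TP||TH|), giving 62.1°.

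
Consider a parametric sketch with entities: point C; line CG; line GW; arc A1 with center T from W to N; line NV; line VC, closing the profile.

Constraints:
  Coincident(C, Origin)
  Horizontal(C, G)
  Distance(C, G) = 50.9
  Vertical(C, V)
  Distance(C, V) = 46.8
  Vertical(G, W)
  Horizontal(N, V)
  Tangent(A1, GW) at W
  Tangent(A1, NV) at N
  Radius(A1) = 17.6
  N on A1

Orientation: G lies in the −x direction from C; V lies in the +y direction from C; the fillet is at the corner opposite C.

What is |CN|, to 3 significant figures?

57.4

C is at the origin; C and G share the same y with |CG| = 50.9 and G on the −x side, so G = (-50.9, 0.00). CV is vertical with |CV| = 46.8 and V on the +y side, so V = (0.00, 46.8). The virtual corner opposite C is at (-50.9, 46.8). A1 meets GW tangentially, so TW is at right angles to GW and A1 meets NV tangentially, so TN is at right angles to NV, with radius 17.6, so the center T sits 17.6 in from both sides at T = (-33.3, 29.2). That places the tangent points at W = (-50.9, 29.2) on GW and N = (-33.3, 46.8) on NV. Then |CN| = |N − C| = 57.4.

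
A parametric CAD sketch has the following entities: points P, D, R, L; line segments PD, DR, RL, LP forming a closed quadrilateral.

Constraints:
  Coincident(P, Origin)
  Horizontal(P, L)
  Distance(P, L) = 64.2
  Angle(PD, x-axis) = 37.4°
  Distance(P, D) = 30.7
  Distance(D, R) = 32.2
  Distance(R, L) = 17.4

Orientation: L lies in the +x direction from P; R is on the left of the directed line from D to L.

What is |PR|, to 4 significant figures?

58.55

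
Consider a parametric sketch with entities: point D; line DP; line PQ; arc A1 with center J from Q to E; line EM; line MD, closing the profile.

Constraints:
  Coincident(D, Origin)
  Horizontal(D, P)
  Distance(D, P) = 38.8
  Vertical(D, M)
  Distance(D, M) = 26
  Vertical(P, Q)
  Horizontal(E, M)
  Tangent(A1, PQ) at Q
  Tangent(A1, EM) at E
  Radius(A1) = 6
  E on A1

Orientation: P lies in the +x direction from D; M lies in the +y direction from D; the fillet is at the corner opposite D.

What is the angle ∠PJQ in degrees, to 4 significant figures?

73.30°

D is at the origin; DP is horizontal with |DP| = 38.8 and P on the +x side, so P = (38.80, 0.000). D and M share the same x with |DM| = 26.0 and M on the +y side, so M = (0.000, 26.00). The virtual corner opposite D is at (38.80, 26.00). Since A1 is tangent to PQ there, JQ ⟂ PQ and tangency of A1 to EM means the radius JE is perpendicular to EM, with radius 6.0, so the center J sits 6.0 in from both sides at J = (32.80, 20.00). That places the tangent points at Q = (38.80, 20.00) on PQ and E = (32.80, 26.00) on EM. Then cos ∠PJQ = JP·JQ / (|JP||JQ|), giving 73.30°.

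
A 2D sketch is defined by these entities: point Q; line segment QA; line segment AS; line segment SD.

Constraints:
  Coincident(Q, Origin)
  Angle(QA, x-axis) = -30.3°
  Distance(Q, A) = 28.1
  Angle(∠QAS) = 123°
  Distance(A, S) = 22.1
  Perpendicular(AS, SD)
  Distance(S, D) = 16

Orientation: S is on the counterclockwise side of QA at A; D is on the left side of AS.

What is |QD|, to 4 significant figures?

38.16

∠QAS = 123.0°, so AS runs at -30.3° + (180° − 123.0°) = 26.70° from the x-axis; with |AS| = 22.1, S = A + 22.1·(cos 26.70°, sin 26.70°) = (44.00, -4.247). AS ⟂ SD; with |SD| = 16.0 on the left of AS, D = S + 16.0·(-0.4493, 0.8934) = (36.82, 10.05). Then |QD| = |D − Q| = 38.16.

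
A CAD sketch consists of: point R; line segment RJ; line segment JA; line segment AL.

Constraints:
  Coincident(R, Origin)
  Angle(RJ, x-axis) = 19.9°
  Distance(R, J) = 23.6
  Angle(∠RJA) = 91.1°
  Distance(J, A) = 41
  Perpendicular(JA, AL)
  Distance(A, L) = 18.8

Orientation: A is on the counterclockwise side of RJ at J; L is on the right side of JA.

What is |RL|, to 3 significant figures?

59.3

R is at the origin; RJ runs at 19.9° with length 23.6, so J = 23.6·(cos 19.9°, sin 19.9°) = (22.2, 8.03). ∠RJA = 91.1°, so JA runs at 19.9° + (180° − 91.1°) = 109° from the x-axis; with |JA| = 41.0, A = J + 41.0·(cos 109°, sin 109°) = (8.98, 46.8). JA is perpendicular to AL; with |AL| = 18.8 on the right of JA, L = A + 18.8·(0.947, 0.322) = (26.8, 52.9). Then |RL| = |L − R| = 59.3.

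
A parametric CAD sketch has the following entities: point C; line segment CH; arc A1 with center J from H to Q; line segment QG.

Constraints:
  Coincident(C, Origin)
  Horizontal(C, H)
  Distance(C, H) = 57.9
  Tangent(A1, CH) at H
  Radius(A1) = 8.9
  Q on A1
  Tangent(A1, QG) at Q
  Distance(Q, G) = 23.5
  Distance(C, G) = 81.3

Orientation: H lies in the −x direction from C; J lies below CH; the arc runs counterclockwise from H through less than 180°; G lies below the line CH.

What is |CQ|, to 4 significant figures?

65.72

Checks: |JQ| = 8.900 ✓; ∠(JQ, QG) = 90.00° ✓; |QG| = 23.50 ✓; |CG| = 81.30 ✓.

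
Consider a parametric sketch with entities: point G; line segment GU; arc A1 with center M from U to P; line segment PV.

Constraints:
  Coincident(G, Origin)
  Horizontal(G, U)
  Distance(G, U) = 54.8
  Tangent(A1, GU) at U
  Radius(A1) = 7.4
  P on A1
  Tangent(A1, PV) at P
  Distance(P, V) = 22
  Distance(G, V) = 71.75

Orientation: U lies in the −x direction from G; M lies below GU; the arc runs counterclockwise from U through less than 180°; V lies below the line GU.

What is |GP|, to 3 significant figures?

62.4

G is at the origin; GU is horizontal with |GU| = 54.8 and U on the −x side, so U = (-54.8, 0.00). A1 meets GU tangentially, so MU is at right angles to GU, so M = U + (0, -7.4) = (-54.8, -7.40). Since MP ⟂ PV (tangency), |MV| = √(7.4² + 22.0²) = 23.2 regardless of where P sits on A1. So V lies on both circle(G, 71.75) and circle(M, 23.2); the below-GU intersection is V = (-66.2, -27.6). P is the foot of the tangent from V: P = (-62.1, -6.00).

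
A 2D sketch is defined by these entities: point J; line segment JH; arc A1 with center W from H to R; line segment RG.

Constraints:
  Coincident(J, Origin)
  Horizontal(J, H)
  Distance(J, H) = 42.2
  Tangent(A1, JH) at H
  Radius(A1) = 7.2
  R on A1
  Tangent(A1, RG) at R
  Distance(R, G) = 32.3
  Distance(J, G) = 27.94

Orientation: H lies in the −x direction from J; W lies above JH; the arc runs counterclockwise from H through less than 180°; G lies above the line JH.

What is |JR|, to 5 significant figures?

37.287

J is at the origin; JH is horizontal with |JH| = 42.2 and H on the −x side, so H = (-42.200, 0.0000). The tangent condition forces WH to be normal to JH, so W = H + (0, 7.2) = (-42.200, 7.2000). Since WR ⟂ RG (tangency), |WG| = √(7.2² + 32.3²) = 33.093 regardless of where R sits on A1. So G lies on both circle(J, 27.94) and circle(W, 33.093); the above-JH intersection is G = (-13.848, 24.267). R is the foot of the tangent from G: R = (-37.234, 1.9871).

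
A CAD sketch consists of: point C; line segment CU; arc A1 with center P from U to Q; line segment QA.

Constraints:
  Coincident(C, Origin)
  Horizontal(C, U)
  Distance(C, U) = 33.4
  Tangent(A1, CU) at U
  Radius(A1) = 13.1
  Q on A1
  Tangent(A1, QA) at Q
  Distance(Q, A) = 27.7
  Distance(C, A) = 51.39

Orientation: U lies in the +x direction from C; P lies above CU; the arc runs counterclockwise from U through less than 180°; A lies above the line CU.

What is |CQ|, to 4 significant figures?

48.67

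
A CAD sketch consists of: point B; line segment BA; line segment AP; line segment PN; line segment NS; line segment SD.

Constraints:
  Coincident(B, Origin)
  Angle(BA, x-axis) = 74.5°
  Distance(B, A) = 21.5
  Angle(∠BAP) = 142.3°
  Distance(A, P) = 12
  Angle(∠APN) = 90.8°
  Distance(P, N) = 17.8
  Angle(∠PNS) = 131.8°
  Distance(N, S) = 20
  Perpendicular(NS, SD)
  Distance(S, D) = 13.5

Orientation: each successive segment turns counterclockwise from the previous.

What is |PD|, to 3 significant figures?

31.9

∠PNS = 131.8° gives NS at -110° from the x-axis; with |NS| = 20.0, S = (-22.3, 6.59). The perpendicularity gives SD at right angles to NS, so SD runs at -20.4°; with |SD| = 13.5, D = (-9.68, 1.88). Then |PD| = |D − P| = 31.9.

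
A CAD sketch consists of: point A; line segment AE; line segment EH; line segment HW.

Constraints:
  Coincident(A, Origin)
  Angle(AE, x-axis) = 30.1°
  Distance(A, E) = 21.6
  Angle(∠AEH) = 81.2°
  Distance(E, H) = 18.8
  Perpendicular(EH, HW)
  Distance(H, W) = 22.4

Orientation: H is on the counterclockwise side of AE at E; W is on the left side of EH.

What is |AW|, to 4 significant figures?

15.53

A is at the origin; AE runs at 30.1° with length 21.6, so E = 21.6·(cos 30.1°, sin 30.1°) = (18.69, 10.83). ∠AEH = 81.2°, so EH runs at 30.1° + (180° − 81.2°) = 128.9° from the x-axis; with |EH| = 18.8, H = E + 18.8·(cos 128.9°, sin 128.9°) = (6.882, 25.46). EH ⟂ HW; with |HW| = 22.4 on the left of EH, W = H + 22.4·(-0.7782, -0.6280) = (-10.55, 11.40). Then |AW| = |W − A| = 15.53.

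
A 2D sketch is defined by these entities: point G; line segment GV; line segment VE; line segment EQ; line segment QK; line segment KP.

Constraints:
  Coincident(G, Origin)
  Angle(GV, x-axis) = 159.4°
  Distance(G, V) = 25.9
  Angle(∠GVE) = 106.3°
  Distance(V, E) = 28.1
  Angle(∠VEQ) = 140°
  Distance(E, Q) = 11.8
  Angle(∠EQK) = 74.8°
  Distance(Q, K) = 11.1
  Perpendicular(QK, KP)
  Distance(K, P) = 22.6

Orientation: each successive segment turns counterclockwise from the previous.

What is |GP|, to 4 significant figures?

37.04

G is at the origin; GV runs at 159.4° with length 25.9, so V = (-24.24, 9.113). ∠GVE = 106.3° gives VE at -126.9° from the x-axis; with |VE| = 28.1, E = (-41.12, -13.36). ∠VEQ = 140.0° gives EQ at -86.90° from the x-axis; with |EQ| = 11.8, Q = (-40.48, -25.14). ∠EQK = 74.8° gives QK at 18.30° from the x-axis; with |QK| = 11.1, K = (-29.94, -21.66). QK ⟂ KP, so KP runs at 108.3°; with |KP| = 22.6, P = (-37.04, -0.1988). Then |GP| = |P − G| = 37.04.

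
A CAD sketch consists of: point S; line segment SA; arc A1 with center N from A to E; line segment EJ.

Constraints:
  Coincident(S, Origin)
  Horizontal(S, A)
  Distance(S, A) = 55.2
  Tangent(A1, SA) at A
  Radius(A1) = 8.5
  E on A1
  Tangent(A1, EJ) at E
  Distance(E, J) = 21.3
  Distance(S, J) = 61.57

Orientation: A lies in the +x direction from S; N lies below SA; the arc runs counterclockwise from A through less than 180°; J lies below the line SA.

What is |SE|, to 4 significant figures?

48.28

S is at the origin; S and A share the same y with |SA| = 55.2 and A on the +x side, so A = (55.20, 0.000). The tangent condition forces NA to be normal to SA, so N = A + (0, -8.5) = (55.20, -8.500). Since NE ⟂ EJ (tangency), |NJ| = √(8.5² + 21.3²) = 22.93 regardless of where E sits on A1. So J lies on both circle(S, 61.57) and circle(N, 22.93); the below-SA intersection is J = (53.00, -31.33). E is the foot of the tangent from J: E = (47.04, -10.88).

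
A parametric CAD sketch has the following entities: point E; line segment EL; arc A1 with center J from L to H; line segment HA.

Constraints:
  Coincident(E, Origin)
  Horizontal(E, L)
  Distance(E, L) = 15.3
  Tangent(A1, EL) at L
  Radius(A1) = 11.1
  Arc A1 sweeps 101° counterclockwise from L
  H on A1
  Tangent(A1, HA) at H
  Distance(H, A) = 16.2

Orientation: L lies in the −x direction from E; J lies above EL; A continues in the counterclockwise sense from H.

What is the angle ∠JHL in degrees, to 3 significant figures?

39.5°

E is at the origin; E and L share the same y with |EL| = 15.3 and L on the −x side, so L = (-15.3, 0.00). Since A1 is tangent to EL there, JL ⟂ EL, so J = L + (0, 11.1) = (-15.3, 11.1). On A1, L sits at bearing -90° from J; a 101° counterclockwise sweep puts H at bearing 11°, so H = J + 11.1·(cos 11°, sin 11°) = (-4.40, 13.2). Then cos ∠JHL = HJ·HL / (|HJ||HL|), giving 39.5°.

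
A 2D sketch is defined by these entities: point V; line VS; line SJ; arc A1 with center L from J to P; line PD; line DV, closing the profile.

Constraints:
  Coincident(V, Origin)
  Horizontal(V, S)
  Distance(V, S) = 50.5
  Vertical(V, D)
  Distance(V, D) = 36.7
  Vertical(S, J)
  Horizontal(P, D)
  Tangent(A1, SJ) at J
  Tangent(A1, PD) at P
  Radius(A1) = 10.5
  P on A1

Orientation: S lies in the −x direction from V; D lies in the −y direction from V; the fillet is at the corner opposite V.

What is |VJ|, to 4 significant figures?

56.89

V is at the origin; VS is horizontal with |VS| = 50.5 and S on the −x side, so S = (-50.50, 0.000). V and D share the same x with |VD| = 36.7 and D on the −y side, so D = (0.000, -36.70). The virtual corner opposite V is at (-50.50, -36.70). The tangent condition forces LJ to be normal to SJ and tangency of A1 to PD means the radius LP is perpendicular to PD, with radius 10.5, so the center L sits 10.5 in from both sides at L = (-40.00, -26.20). That places the tangent points at J = (-50.50, -26.20) on SJ and P = (-40.00, -36.70) on PD. Then |VJ| = |J − V| = 56.89.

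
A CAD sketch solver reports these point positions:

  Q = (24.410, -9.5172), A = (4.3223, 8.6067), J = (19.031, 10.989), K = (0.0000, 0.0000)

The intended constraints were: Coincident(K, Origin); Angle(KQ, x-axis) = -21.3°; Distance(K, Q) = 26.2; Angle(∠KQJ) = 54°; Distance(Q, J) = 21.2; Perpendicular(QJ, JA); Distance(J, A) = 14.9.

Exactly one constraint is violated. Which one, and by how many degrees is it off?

Perpendicular(QJ, JA) — off by 5.50°.

K = (0.00, 0.00) ✓; KQ at -21.30° ✓; |KQ| = 26.20 ✓; ∠KQJ = 54.00° ✓; |QJ| = 21.20 ✓; ∠(QJ, JA) = 84.50° ✗; |JA| = 14.90 ✓.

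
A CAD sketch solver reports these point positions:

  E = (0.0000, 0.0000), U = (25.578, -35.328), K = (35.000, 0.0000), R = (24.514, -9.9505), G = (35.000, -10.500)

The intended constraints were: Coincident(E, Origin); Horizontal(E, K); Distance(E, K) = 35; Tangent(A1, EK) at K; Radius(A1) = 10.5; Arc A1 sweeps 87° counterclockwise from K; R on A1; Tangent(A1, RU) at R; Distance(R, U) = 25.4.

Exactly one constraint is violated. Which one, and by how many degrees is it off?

Tangent(A1, RU) at R — off by 5.40°.

E = (0.00, 0.00) ✓; E.y = 0.00, K.y = 0.00 ✓; |EK| = 35.00 ✓; ∠(GK, KE) = 90.00° ✓; |GK| = 10.50 ✓; bearing(G→R) − bearing(G→K) = 87.00° ✓; |GR| = 10.50 ✓; ∠(GR, RU) = 84.60° ✗; |RU| = 25.40 ✓.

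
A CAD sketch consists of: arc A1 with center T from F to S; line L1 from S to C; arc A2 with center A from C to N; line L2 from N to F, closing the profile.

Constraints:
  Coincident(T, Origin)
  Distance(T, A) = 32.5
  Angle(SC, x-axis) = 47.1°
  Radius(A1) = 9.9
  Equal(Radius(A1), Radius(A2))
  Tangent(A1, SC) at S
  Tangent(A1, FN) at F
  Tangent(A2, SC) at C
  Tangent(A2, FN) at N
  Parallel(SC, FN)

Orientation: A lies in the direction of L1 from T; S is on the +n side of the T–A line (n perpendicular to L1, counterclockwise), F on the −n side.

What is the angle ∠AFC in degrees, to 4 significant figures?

14.41°

The slot axis is L1's direction at 47.1°, so u = (cos 47.1°, sin 47.1°) = (0.6807, 0.7325) and n = (−sin 47.1°, cos 47.1°) = (-0.7325, 0.6807). T is at the origin and A lies 32.5 along u from T, so A = 32.5·u = (22.12, 23.81). Tangency of A1 to both parallel lines with radius 9.9 puts S and F at T ± 9.9·n: S = (-7.252, 6.739), F = (7.252, -6.739). Equal radii place C and N the same way about A: C = A + 9.9·n = (14.87, 30.55), N = A − 9.9·n = (29.38, 17.07). Then cos ∠AFC = FA·FC / (|FA||FC|), giving 14.41°.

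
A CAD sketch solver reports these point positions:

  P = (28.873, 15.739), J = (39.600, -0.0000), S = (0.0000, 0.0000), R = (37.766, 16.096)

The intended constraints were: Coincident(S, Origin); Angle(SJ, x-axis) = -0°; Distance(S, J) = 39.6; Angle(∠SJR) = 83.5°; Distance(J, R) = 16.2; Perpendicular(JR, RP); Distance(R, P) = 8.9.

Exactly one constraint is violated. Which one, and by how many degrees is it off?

Perpendicular(JR, RP) — off by 4.20°.

S = (0.00, 0.00) ✓; SJ at -0.000° ✓; |SJ| = 39.60 ✓; ∠SJR = 83.50° ✓; |JR| = 16.20 ✓; ∠(JR, RP) = 85.80° ✗; |RP| = 8.900 ✓.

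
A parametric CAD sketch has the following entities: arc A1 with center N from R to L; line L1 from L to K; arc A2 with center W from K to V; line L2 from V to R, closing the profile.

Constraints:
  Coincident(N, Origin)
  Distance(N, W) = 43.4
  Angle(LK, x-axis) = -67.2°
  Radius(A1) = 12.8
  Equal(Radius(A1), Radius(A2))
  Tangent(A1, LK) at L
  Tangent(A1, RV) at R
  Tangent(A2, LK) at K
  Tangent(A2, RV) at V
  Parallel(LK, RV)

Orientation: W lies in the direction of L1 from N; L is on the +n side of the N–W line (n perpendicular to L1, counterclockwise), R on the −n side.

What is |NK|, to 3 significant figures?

45.2

The slot axis is L1's direction at -67.2°, so u = (cos -67.2°, sin -67.2°) = (0.388, -0.922) and n = (−sin -67.2°, cos -67.2°) = (0.922, 0.388). N is at the origin and W lies 43.4 along u from N, so W = 43.4·u = (16.8, -40.0). Tangency of A1 to both parallel lines with radius 12.8 puts L and R at N ± 12.8·n: L = (11.8, 4.96), R = (-11.8, -4.96). Equal radii place K and V the same way about W: K = W + 12.8·n = (28.6, -35.0), V = W − 12.8·n = (5.02, -45.0). Then |NK| = |K − N| = 45.2.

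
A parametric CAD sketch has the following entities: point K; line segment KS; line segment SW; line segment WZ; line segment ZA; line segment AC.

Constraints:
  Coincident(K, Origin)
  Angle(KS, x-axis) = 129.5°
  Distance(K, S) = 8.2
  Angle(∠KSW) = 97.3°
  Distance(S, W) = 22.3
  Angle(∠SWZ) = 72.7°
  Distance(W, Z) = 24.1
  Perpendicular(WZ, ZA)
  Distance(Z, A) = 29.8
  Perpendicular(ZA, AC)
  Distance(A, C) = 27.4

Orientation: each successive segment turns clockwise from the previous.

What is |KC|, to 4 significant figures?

20.56

K is at the origin; KS runs at 129.5° with length 8.2, so S = (-5.216, 6.327). ∠KSW = 97.3° gives SW at 46.80° from the x-axis; with |SW| = 22.3, W = (10.05, 22.58). ∠SWZ = 72.7° gives WZ at -60.50° from the x-axis; with |WZ| = 24.1, Z = (21.92, 1.608). The perpendicularity gives ZA at right angles to WZ, so ZA runs at -150.5°; with |ZA| = 29.8, A = (-4.020, -13.07). ZA ⟂ AC, so AC runs at 119.5°; with |AC| = 27.4, C = (-17.51, 10.78). Then |KC| = |C − K| = 20.56.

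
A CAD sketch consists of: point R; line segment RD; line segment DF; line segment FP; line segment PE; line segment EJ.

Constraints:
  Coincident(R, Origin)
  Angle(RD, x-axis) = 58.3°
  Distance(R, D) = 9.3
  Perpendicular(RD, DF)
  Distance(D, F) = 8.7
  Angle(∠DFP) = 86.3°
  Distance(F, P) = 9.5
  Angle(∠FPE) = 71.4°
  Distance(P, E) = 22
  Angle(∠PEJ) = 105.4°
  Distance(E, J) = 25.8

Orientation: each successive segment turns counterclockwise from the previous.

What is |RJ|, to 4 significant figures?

35.00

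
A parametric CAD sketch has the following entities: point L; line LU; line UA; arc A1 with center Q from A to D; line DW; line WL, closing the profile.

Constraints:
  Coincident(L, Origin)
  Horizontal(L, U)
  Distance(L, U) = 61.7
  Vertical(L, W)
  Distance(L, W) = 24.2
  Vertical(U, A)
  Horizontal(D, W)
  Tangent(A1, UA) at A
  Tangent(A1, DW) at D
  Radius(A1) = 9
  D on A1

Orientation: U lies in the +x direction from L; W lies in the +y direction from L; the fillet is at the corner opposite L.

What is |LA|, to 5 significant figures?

63.545

L is at the origin; L and U share the same y with |LU| = 61.7 and U on the +x side, so U = (61.700, 0.0000). L and W share the same x with |LW| = 24.2 and W on the +y side, so W = (0.0000, 24.200). The virtual corner opposite L is at (61.700, 24.200). Tangency of A1 to UA means the radius QA is perpendicular to UA and A1 meets DW tangentially, so QD is at right angles to DW, with radius 9.0, so the center Q sits 9.0 in from both sides at Q = (52.700, 15.200). That places the tangent points at A = (61.700, 15.200) on UA and D = (52.700, 24.200) on DW. Then |LA| = |A − L| = 63.545.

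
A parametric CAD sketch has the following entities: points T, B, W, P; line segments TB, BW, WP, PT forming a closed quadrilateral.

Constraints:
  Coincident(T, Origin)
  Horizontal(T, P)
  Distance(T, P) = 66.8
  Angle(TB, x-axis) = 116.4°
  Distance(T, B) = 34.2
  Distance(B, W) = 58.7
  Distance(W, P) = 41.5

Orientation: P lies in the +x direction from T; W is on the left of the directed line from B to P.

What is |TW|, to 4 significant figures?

55.28

T is at the origin; T and P share the same y with |TP| = 66.8 and P in +x, so P = (66.8, 0). TB runs at 116.4° with |TB| = 34.2, so B = (-15.21, 30.63). W is determined by |BW| = 58.7 and |WP| = 41.5 together: it lies at the intersection of circle(B, 58.7) and circle(P, 41.5). With |BP| = 87.54, the foot of the radical line on BP is 53.61 from B and the perpendicular offset is √(58.7² − 53.61²) = 23.90. Taking the left-of-BP solution: W = (43.38, 34.26).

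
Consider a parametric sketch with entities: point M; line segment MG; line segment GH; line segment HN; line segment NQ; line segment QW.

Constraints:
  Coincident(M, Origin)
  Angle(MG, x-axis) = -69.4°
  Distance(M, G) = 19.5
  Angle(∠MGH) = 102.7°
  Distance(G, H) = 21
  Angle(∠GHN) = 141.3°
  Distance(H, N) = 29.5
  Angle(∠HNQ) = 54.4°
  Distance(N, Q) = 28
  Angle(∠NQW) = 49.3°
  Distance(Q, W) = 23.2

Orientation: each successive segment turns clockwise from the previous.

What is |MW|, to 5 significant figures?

34.171

M is at the origin; MG runs at -69.4° with length 19.5, so G = (6.8609, -18.253). ∠MGH = 102.7° gives GH at -146.70° from the x-axis; with |GH| = 21.0, H = (-10.691, -29.783). ∠GHN = 141.3° gives HN at 174.60° from the x-axis; with |HN| = 29.5, N = (-40.060, -27.006). ∠HNQ = 54.4° gives NQ at 49.000° from the x-axis; with |NQ| = 28.0, Q = (-21.690, -5.8746). ∠NQW = 49.3° gives QW at -81.700° from the x-axis; with |QW| = 23.2, W = (-18.341, -28.832). Then |MW| = |W − M| = 34.171.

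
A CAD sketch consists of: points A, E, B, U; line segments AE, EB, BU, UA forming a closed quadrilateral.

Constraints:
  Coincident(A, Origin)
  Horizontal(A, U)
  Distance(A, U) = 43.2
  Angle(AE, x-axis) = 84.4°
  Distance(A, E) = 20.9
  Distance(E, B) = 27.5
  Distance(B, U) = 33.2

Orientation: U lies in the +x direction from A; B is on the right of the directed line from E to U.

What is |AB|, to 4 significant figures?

11.75

Checks: |EB| = 27.50 ✓; |BU| = 33.20 ✓.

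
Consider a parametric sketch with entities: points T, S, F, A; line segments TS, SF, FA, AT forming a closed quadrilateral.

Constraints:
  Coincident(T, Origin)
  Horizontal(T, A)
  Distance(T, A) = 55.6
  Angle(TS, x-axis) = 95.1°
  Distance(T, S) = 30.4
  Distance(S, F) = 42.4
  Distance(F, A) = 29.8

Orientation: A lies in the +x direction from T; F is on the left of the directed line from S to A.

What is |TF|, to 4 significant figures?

46.63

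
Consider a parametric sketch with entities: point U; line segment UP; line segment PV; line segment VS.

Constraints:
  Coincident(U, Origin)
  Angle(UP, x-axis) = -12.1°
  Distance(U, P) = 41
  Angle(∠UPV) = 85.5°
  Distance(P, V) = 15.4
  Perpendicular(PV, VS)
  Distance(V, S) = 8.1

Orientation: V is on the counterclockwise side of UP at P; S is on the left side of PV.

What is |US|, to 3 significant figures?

35.0

∠UPV = 85.5°, so PV runs at -12.1° + (180° − 85.5°) = 82.4° from the x-axis; with |PV| = 15.4, V = P + 15.4·(cos 82.4°, sin 82.4°) = (42.1, 6.67). PV is perpendicular to VS; with |VS| = 8.1 on the left of PV, S = V + 8.1·(-0.991, 0.132) = (34.1, 7.74). Then |US| = |S − U| = 35.0.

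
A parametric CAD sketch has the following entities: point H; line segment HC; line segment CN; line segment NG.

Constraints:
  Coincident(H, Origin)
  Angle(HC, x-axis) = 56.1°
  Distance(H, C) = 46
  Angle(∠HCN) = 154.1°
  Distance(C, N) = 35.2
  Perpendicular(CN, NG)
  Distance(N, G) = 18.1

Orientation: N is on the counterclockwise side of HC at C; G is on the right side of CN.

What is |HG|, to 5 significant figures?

85.575

H is at the origin; HC runs at 56.1° with length 46.0, so C = 46.0·(cos 56.1°, sin 56.1°) = (25.656, 38.181). ∠HCN = 154.1°, so CN runs at 56.1° + (180° − 154.1°) = 82.000° from the x-axis; with |CN| = 35.2, N = C + 35.2·(cos 82.000°, sin 82.000°) = (30.555, 73.038). CN is perpendicular to NG; with |NG| = 18.1 on the right of CN, G = N + 18.1·(0.99027, -0.13917) = (48.479, 70.519). Then |HG| = |G − H| = 85.575.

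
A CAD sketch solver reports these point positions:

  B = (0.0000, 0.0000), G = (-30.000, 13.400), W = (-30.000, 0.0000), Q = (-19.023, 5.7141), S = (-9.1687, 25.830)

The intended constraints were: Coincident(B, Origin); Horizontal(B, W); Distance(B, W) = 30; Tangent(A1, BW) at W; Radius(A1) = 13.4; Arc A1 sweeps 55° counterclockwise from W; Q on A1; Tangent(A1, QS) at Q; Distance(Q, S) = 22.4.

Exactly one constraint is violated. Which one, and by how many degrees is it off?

Tangent(A1, QS) at Q — off by 8.90°.

B = (0.00, 0.00) ✓; B.y = 0.00, W.y = 0.00 ✓; |BW| = 30.00 ✓; ∠(GW, WB) = 90.00° ✓; |GW| = 13.40 ✓; bearing(G→Q) − bearing(G→W) = 55.00° ✓; |GQ| = 13.40 ✓; ∠(GQ, QS) = 81.10° ✗; |QS| = 22.40 ✓.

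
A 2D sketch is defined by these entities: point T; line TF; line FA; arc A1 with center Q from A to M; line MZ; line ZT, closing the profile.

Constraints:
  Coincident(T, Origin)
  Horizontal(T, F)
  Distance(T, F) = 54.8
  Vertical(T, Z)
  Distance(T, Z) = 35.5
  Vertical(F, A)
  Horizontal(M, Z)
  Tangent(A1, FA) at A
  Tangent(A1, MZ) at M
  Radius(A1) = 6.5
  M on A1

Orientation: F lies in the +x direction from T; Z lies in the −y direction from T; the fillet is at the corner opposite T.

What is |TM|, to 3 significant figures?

59.9

T is at the origin; TF is horizontal with |TF| = 54.8 and F on the +x side, so F = (54.8, 0.00). T and Z share the same x with |TZ| = 35.5 and Z on the −y side, so Z = (0.00, -35.5). The virtual corner opposite T is at (54.8, -35.5). The tangent condition forces QA to be normal to FA and the tangent condition forces QM to be normal to MZ, with radius 6.5, so the center Q sits 6.5 in from both sides at Q = (48.3, -29.0). That places the tangent points at A = (54.8, -29.0) on FA and M = (48.3, -35.5) on MZ. Then |TM| = |M − T| = 59.9.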